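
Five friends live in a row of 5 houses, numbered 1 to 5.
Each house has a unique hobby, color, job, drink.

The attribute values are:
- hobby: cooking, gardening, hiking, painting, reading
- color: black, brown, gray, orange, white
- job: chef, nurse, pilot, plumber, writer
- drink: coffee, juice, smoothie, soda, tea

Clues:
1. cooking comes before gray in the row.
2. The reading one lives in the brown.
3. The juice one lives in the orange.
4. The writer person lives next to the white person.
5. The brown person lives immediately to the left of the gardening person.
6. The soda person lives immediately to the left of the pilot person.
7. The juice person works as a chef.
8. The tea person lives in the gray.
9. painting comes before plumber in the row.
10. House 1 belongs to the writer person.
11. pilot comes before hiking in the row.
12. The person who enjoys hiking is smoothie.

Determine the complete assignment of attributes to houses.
Solution:

House | Hobby | Color | Job | Drink
-----------------------------------
  1   | reading | brown | writer | soda
  2   | gardening | white | pilot | coffee
  3   | cooking | orange | chef | juice
  4   | painting | gray | nurse | tea
  5   | hiking | black | plumber | smoothie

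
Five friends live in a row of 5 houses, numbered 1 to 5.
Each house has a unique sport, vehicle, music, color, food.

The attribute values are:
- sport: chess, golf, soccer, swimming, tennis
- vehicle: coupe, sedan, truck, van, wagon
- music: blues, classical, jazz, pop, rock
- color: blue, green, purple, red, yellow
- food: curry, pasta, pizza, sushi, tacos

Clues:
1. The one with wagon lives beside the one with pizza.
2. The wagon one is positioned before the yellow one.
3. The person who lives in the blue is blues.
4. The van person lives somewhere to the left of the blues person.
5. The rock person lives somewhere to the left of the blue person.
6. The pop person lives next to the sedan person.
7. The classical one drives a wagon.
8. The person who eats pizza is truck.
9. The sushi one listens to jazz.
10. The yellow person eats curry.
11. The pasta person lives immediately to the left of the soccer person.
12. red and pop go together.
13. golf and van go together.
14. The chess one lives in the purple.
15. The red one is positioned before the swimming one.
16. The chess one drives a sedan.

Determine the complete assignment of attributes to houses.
Solution:

House | Sport | Vehicle | Music | Color | Food
----------------------------------------------
  1   | tennis | wagon | classical | green | pasta
  2   | soccer | truck | pop | red | pizza
  3   | chess | sedan | jazz | purple | sushi
  4   | golf | van | rock | yellow | curry
  5   | swimming | coupe | blues | blue | tacos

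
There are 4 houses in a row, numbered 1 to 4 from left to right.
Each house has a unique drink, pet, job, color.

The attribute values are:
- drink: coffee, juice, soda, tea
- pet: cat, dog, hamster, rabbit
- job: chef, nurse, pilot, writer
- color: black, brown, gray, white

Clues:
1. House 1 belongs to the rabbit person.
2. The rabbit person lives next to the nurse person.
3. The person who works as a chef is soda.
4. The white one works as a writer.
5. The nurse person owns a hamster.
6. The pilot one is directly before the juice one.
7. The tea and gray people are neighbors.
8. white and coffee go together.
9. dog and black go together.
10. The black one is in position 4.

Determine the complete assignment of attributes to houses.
Solution:

House | Drink | Pet | Job | Color
---------------------------------
  1   | tea | rabbit | pilot | brown
  2   | juice | hamster | nurse | gray
  3   | coffee | cat | writer | white
  4   | soda | dog | chef | black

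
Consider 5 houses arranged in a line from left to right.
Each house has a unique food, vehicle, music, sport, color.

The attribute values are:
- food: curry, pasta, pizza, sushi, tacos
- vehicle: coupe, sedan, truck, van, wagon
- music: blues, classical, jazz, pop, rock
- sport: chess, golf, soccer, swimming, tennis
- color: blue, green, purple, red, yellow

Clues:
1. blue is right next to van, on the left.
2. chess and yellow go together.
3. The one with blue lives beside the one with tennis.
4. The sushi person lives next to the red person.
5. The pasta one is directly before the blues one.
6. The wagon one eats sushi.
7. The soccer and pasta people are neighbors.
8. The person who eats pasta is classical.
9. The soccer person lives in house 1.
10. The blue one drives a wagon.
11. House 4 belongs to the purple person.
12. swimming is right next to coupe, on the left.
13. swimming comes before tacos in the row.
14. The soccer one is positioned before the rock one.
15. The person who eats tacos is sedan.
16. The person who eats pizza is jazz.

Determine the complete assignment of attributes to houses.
Solution:

House | Food | Vehicle | Music | Sport | Color
----------------------------------------------
  1   | sushi | wagon | pop | soccer | blue
  2   | pasta | van | classical | tennis | red
  3   | curry | truck | blues | swimming | green
  4   | pizza | coupe | jazz | golf | purple
  5   | tacos | sedan | rock | chess | yellow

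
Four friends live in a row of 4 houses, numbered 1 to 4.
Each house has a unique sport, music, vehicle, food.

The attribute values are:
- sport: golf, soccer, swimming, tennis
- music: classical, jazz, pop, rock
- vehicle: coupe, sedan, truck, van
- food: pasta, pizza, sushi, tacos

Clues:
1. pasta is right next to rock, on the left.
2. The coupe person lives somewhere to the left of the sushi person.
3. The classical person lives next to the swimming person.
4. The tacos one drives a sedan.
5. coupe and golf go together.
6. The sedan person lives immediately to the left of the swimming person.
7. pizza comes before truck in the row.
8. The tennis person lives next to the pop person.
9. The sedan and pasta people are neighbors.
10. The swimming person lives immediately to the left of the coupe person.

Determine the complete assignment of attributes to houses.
Solution:

House | Sport | Music | Vehicle | Food
--------------------------------------
  1   | tennis | classical | sedan | tacos
  2   | swimming | pop | van | pasta
  3   | golf | rock | coupe | pizza
  4   | soccer | jazz | truck | sushi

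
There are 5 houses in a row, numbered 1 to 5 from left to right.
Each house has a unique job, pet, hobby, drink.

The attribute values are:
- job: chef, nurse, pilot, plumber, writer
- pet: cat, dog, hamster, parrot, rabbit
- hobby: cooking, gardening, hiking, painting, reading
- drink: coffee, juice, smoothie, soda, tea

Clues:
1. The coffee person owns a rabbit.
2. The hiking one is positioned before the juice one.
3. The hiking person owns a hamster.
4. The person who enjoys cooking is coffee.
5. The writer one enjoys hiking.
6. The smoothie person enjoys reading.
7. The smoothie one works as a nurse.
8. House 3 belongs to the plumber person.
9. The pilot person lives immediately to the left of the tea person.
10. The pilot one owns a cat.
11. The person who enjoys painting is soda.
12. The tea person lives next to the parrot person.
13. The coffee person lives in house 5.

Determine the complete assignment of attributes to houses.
Solution:

House | Job | Pet | Hobby | Drink
---------------------------------
  1   | pilot | cat | painting | soda
  2   | writer | hamster | hiking | tea
  3   | plumber | parrot | gardening | juice
  4   | nurse | dog | reading | smoothie
  5   | chef | rabbit | cooking | coffee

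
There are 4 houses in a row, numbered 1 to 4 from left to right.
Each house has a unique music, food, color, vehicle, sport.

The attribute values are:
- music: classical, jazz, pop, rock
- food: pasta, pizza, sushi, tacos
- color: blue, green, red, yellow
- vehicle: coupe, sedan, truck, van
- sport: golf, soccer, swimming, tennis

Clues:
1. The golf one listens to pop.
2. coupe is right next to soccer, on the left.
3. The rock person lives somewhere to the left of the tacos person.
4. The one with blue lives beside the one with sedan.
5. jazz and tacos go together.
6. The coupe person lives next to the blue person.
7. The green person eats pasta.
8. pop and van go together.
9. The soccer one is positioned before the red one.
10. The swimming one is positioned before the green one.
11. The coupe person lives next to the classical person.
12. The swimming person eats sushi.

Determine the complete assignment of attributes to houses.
Solution:

House | Music | Food | Color | Vehicle | Sport
----------------------------------------------
  1   | rock | sushi | yellow | coupe | swimming
  2   | classical | pizza | blue | truck | soccer
  3   | jazz | tacos | red | sedan | tennis
  4   | pop | pasta | green | van | golf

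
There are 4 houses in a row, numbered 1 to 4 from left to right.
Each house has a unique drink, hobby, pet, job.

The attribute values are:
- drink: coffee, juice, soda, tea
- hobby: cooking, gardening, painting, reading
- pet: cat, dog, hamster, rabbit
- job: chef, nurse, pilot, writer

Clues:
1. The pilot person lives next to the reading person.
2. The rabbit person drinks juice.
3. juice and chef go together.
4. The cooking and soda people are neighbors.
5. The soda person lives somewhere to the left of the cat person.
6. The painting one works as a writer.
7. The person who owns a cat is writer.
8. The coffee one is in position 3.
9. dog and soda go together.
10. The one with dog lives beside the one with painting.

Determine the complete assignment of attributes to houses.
Solution:

House | Drink | Hobby | Pet | Job
---------------------------------
  1   | tea | cooking | hamster | pilot
  2   | soda | reading | dog | nurse
  3   | coffee | painting | cat | writer
  4   | juice | gardening | rabbit | chef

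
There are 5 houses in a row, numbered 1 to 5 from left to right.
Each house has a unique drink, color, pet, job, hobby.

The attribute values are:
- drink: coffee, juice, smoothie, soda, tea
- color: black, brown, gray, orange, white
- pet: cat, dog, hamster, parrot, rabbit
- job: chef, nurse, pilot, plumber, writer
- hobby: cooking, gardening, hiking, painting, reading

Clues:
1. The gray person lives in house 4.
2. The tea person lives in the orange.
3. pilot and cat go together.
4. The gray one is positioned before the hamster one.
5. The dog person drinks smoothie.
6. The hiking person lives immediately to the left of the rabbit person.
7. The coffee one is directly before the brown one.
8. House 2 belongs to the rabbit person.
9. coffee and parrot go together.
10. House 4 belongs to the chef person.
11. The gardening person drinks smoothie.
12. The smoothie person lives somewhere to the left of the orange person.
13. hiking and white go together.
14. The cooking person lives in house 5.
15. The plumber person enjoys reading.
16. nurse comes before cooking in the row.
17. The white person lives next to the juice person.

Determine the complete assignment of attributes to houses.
Solution:

House | Drink | Color | Pet | Job | Hobby
-----------------------------------------
  1   | coffee | white | parrot | nurse | hiking
  2   | juice | brown | rabbit | plumber | reading
  3   | soda | black | cat | pilot | painting
  4   | smoothie | gray | dog | chef | gardening
  5   | tea | orange | hamster | writer | cooking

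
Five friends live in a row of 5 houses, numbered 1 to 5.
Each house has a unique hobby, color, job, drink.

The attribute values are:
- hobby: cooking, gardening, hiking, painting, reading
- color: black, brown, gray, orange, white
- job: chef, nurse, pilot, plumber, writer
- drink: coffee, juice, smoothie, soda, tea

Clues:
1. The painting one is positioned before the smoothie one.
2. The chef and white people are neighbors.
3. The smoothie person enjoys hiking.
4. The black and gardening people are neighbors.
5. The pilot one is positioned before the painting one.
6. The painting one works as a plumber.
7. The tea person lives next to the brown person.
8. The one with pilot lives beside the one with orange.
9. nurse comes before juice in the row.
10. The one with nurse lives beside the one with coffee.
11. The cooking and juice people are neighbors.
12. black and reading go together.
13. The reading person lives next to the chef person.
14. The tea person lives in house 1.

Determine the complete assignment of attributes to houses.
Solution:

House | Hobby | Color | Job | Drink
-----------------------------------
  1   | reading | black | nurse | tea
  2   | gardening | brown | chef | coffee
  3   | cooking | white | pilot | soda
  4   | painting | orange | plumber | juice
  5   | hiking | gray | writer | smoothie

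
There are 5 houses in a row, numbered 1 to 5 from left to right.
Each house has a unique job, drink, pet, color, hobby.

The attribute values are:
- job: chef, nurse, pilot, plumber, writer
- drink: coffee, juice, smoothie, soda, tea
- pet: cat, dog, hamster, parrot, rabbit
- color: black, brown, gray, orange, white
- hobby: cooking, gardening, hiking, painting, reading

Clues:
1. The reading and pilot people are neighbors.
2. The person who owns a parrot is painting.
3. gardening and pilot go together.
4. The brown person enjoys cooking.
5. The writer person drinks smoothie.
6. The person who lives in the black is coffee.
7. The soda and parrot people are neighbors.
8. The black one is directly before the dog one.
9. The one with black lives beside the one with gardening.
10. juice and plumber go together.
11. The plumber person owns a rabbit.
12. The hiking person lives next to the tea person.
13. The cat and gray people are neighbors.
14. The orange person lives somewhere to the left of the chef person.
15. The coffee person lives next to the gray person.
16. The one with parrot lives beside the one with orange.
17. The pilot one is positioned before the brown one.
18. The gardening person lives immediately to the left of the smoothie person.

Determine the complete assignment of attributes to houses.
Solution:

House | Job | Drink | Pet | Color | Hobby
-----------------------------------------
  1   | nurse | coffee | cat | black | reading
  2   | pilot | soda | dog | gray | gardening
  3   | writer | smoothie | parrot | white | painting
  4   | plumber | juice | rabbit | orange | hiking
  5   | chef | tea | hamster | brown | cooking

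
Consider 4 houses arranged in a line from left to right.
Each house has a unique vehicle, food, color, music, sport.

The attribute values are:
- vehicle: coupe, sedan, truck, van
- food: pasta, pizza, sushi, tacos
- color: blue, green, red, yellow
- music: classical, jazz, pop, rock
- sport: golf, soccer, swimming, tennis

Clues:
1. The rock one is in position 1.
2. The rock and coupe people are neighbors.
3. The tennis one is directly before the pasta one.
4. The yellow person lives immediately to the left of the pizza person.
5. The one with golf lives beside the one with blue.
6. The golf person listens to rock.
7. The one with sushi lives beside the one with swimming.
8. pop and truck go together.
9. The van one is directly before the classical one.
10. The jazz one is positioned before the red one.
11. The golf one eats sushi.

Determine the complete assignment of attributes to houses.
Solution:

House | Vehicle | Food | Color | Music | Sport
----------------------------------------------
  1   | van | sushi | yellow | rock | golf
  2   | coupe | pizza | blue | classical | swimming
  3   | sedan | tacos | green | jazz | tennis
  4   | truck | pasta | red | pop | soccer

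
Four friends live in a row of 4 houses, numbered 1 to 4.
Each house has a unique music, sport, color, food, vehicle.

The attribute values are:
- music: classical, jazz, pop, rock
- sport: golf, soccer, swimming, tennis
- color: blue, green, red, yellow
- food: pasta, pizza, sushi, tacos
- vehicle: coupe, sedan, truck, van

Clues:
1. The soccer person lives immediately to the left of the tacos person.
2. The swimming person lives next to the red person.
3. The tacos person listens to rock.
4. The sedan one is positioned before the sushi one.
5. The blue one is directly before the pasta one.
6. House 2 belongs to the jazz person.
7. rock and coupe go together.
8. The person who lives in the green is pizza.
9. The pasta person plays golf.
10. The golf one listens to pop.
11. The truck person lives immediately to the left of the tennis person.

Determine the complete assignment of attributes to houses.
Solution:

House | Music | Sport | Color | Food | Vehicle
----------------------------------------------
  1   | classical | swimming | green | pizza | sedan
  2   | jazz | soccer | red | sushi | truck
  3   | rock | tennis | blue | tacos | coupe
  4   | pop | golf | yellow | pasta | van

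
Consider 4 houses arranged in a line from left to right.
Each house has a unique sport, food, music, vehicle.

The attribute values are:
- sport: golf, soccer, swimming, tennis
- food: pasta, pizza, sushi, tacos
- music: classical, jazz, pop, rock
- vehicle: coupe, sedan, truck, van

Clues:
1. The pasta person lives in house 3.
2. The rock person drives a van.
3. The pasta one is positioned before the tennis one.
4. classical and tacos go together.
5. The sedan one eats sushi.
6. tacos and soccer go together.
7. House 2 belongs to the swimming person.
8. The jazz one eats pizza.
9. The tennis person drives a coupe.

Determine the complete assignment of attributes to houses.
Solution:

House | Sport | Food | Music | Vehicle
--------------------------------------
  1   | soccer | tacos | classical | truck
  2   | swimming | sushi | pop | sedan
  3   | golf | pasta | rock | van
  4   | tennis | pizza | jazz | coupe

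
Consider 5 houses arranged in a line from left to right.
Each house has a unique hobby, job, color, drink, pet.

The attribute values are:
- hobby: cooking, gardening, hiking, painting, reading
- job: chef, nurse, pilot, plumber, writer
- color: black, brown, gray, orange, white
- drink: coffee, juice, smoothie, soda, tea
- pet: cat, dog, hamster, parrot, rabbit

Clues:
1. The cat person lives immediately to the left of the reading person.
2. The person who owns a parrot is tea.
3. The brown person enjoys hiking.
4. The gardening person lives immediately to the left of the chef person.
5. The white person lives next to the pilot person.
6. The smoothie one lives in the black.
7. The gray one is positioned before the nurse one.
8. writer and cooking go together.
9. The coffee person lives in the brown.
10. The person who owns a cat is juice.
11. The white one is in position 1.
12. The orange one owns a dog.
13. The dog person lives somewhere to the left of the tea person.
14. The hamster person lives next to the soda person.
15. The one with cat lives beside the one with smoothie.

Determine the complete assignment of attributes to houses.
Solution:

House | Hobby | Job | Color | Drink | Pet
-----------------------------------------
  1   | cooking | writer | white | juice | cat
  2   | reading | pilot | black | smoothie | hamster
  3   | gardening | plumber | orange | soda | dog
  4   | painting | chef | gray | tea | parrot
  5   | hiking | nurse | brown | coffee | rabbit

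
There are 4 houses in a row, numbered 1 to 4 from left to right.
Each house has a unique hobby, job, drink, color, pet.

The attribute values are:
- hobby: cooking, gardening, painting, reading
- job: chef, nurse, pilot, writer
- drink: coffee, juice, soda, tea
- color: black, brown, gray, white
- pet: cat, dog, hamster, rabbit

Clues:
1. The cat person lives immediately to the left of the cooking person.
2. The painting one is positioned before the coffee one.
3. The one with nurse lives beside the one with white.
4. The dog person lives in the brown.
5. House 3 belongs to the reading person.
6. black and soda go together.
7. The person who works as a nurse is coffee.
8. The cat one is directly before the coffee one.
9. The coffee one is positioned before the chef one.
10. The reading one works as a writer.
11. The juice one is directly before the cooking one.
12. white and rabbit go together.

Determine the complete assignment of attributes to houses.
Solution:

House | Hobby | Job | Drink | Color | Pet
-----------------------------------------
  1   | painting | pilot | juice | gray | cat
  2   | cooking | nurse | coffee | brown | dog
  3   | reading | writer | tea | white | rabbit
  4   | gardening | chef | soda | black | hamster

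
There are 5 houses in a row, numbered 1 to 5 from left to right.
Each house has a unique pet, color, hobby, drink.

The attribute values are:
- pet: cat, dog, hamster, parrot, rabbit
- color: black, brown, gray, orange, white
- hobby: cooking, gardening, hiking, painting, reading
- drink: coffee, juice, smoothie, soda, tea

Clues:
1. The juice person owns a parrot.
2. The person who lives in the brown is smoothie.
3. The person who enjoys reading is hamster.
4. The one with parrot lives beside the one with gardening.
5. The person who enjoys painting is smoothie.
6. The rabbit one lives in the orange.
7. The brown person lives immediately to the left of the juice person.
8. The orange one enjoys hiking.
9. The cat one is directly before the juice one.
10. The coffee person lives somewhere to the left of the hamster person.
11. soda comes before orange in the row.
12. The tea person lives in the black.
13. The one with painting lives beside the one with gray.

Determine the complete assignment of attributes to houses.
Solution:

House | Pet | Color | Hobby | Drink
-----------------------------------
  1   | cat | brown | painting | smoothie
  2   | parrot | gray | cooking | juice
  3   | dog | white | gardening | soda
  4   | rabbit | orange | hiking | coffee
  5   | hamster | black | reading | tea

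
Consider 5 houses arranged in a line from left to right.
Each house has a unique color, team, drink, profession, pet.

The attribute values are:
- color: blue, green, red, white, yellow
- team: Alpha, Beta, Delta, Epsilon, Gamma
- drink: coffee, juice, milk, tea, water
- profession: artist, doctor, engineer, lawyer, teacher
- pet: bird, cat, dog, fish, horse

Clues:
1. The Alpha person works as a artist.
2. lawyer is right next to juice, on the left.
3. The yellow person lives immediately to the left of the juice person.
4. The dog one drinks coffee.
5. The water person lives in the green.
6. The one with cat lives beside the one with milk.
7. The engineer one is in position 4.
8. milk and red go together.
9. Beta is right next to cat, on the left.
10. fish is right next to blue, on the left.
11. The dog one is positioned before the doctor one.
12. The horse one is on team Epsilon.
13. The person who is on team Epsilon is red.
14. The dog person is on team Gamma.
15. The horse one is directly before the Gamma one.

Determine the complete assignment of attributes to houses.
Solution:

House | Color | Team | Drink | Profession | Pet
-----------------------------------------------
  1   | yellow | Beta | tea | lawyer | fish
  2   | blue | Alpha | juice | artist | cat
  3   | red | Epsilon | milk | teacher | horse
  4   | white | Gamma | coffee | engineer | dog
  5   | green | Delta | water | doctor | bird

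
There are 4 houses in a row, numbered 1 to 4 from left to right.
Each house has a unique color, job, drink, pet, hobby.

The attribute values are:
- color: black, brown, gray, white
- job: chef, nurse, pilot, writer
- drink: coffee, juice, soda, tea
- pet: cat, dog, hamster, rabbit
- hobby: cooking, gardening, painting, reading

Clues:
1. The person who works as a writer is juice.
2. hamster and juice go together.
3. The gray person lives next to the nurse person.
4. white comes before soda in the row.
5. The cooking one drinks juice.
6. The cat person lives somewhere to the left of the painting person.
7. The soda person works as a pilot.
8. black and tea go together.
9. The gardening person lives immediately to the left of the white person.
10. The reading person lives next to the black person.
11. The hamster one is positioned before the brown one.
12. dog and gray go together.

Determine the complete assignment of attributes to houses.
Solution:

House | Color | Job | Drink | Pet | Hobby
-----------------------------------------
  1   | gray | chef | coffee | dog | reading
  2   | black | nurse | tea | cat | gardening
  3   | white | writer | juice | hamster | cooking
  4   | brown | pilot | soda | rabbit | painting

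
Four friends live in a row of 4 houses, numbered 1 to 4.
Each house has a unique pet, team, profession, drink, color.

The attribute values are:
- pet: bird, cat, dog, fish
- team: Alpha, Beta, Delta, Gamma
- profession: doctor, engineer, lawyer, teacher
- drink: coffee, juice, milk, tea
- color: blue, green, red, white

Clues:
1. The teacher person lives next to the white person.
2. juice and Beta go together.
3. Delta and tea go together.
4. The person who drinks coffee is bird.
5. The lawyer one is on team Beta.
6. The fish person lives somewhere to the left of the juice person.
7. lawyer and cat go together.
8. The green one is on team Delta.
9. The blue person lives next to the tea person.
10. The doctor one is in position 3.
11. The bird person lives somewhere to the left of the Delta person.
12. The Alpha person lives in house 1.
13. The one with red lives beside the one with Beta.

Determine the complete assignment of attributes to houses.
Solution:

House | Pet | Team | Profession | Drink | Color
-----------------------------------------------
  1   | fish | Alpha | teacher | milk | red
  2   | cat | Beta | lawyer | juice | white
  3   | bird | Gamma | doctor | coffee | blue
  4   | dog | Delta | engineer | tea | green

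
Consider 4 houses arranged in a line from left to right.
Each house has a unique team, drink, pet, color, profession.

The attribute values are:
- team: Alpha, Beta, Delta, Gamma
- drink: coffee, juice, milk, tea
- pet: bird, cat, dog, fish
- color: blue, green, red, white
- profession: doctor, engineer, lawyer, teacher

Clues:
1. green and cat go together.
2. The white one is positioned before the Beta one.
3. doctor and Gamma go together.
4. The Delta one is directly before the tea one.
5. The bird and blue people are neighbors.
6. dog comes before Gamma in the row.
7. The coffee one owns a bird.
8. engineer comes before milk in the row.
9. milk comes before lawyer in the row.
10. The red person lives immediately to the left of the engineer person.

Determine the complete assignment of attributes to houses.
Solution:

House | Team | Drink | Pet | Color | Profession
-----------------------------------------------
  1   | Delta | coffee | bird | red | teacher
  2   | Alpha | tea | dog | blue | engineer
  3   | Gamma | milk | fish | white | doctor
  4   | Beta | juice | cat | green | lawyer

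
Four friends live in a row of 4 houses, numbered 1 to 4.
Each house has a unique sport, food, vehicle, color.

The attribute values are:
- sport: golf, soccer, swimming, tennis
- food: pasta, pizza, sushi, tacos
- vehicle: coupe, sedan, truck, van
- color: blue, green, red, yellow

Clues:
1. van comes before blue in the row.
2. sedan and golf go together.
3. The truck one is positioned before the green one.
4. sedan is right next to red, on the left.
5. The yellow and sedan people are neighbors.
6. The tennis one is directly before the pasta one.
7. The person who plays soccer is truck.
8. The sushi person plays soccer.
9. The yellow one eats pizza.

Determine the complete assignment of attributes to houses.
Solution:

House | Sport | Food | Vehicle | Color
--------------------------------------
  1   | tennis | pizza | van | yellow
  2   | golf | pasta | sedan | blue
  3   | soccer | sushi | truck | red
  4   | swimming | tacos | coupe | green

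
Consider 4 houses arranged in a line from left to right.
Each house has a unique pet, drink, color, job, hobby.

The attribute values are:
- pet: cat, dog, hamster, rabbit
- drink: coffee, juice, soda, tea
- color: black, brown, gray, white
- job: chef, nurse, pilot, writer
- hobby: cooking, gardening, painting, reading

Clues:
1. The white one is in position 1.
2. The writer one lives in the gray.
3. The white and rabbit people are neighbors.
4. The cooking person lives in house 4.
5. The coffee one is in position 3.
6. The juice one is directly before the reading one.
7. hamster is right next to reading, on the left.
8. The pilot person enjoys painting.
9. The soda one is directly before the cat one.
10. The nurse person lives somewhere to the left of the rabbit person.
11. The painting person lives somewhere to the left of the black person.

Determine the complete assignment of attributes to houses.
Solution:

House | Pet | Drink | Color | Job | Hobby
-----------------------------------------
  1   | hamster | juice | white | nurse | gardening
  2   | rabbit | soda | gray | writer | reading
  3   | cat | coffee | brown | pilot | painting
  4   | dog | tea | black | chef | cooking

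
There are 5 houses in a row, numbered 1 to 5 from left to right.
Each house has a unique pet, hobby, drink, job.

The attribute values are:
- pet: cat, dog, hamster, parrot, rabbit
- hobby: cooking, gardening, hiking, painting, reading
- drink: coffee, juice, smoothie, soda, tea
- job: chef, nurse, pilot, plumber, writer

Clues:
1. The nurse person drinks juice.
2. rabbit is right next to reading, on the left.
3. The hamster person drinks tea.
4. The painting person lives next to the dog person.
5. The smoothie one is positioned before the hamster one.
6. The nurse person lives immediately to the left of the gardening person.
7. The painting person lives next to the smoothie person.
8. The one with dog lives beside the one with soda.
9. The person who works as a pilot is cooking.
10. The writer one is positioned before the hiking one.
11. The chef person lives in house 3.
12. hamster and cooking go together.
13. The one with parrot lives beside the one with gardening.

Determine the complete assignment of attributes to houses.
Solution:

House | Pet | Hobby | Drink | Job
---------------------------------
  1   | parrot | painting | juice | nurse
  2   | dog | gardening | smoothie | writer
  3   | rabbit | hiking | soda | chef
  4   | cat | reading | coffee | plumber
  5   | hamster | cooking | tea | pilot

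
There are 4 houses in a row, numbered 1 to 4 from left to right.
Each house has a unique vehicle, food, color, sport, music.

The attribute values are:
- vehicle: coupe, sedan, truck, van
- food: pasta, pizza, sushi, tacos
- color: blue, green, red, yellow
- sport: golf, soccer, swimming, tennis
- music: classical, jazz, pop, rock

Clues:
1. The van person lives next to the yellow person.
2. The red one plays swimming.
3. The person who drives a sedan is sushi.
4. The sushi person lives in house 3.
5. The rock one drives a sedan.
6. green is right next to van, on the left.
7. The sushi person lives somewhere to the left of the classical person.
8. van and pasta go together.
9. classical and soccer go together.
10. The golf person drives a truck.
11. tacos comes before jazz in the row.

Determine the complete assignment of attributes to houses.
Solution:

House | Vehicle | Food | Color | Sport | Music
----------------------------------------------
  1   | truck | tacos | green | golf | pop
  2   | van | pasta | red | swimming | jazz
  3   | sedan | sushi | yellow | tennis | rock
  4   | coupe | pizza | blue | soccer | classical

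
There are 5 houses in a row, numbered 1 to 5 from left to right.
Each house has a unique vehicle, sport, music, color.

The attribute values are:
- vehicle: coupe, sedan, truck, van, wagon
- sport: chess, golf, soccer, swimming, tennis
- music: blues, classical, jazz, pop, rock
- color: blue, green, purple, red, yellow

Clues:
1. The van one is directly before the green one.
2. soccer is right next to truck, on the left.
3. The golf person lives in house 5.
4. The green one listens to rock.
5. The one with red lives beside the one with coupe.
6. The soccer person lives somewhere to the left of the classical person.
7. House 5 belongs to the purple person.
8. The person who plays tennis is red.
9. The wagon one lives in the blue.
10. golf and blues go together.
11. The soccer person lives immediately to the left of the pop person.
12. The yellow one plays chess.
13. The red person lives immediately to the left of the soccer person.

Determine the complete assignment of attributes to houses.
Solution:

House | Vehicle | Sport | Music | Color
---------------------------------------
  1   | van | tennis | jazz | red
  2   | coupe | soccer | rock | green
  3   | truck | chess | pop | yellow
  4   | wagon | swimming | classical | blue
  5   | sedan | golf | blues | purple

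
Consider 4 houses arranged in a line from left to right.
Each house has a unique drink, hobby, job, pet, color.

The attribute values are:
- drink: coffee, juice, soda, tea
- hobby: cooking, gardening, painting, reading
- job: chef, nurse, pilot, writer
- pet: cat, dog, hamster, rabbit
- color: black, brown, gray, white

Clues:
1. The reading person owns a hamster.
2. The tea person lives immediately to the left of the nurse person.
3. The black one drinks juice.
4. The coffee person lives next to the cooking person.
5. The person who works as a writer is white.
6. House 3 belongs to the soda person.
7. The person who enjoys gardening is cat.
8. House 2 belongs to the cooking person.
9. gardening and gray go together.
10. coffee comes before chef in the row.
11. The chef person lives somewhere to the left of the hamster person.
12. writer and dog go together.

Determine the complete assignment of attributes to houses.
Solution:

House | Drink | Hobby | Job | Pet | Color
-----------------------------------------
  1   | coffee | painting | writer | dog | white
  2   | tea | cooking | chef | rabbit | brown
  3   | soda | gardening | nurse | cat | gray
  4   | juice | reading | pilot | hamster | black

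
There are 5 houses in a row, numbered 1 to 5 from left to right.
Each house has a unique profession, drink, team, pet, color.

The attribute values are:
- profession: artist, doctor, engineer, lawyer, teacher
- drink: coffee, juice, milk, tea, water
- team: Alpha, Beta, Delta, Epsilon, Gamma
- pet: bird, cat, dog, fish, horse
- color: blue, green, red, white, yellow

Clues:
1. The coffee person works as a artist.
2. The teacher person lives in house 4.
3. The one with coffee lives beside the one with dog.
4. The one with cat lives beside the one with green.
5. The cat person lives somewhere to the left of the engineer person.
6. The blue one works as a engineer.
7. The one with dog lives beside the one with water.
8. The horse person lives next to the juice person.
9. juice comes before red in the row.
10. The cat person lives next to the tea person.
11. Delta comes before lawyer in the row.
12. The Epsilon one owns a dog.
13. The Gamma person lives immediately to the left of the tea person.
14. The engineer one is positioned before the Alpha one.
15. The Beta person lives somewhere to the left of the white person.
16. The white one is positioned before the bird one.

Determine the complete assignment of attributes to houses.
Solution:

House | Profession | Drink | Team | Pet | Color
-----------------------------------------------
  1   | artist | coffee | Gamma | cat | yellow
  2   | doctor | tea | Epsilon | dog | green
  3   | engineer | water | Beta | horse | blue
  4   | teacher | juice | Delta | fish | white
  5   | lawyer | milk | Alpha | bird | red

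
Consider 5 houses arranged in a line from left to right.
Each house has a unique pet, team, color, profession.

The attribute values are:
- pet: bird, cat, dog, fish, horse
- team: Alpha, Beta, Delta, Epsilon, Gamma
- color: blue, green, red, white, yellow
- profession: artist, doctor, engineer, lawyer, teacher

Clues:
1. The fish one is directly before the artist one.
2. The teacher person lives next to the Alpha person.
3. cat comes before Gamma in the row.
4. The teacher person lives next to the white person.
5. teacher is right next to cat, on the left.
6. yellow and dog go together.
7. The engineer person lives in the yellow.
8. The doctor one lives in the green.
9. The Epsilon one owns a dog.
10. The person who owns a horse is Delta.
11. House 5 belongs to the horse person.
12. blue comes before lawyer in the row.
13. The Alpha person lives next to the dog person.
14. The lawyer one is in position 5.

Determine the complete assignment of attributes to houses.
Solution:

House | Pet | Team | Color | Profession
---------------------------------------
  1   | fish | Beta | blue | teacher
  2   | cat | Alpha | white | artist
  3   | dog | Epsilon | yellow | engineer
  4   | bird | Gamma | green | doctor
  5   | horse | Delta | red | lawyer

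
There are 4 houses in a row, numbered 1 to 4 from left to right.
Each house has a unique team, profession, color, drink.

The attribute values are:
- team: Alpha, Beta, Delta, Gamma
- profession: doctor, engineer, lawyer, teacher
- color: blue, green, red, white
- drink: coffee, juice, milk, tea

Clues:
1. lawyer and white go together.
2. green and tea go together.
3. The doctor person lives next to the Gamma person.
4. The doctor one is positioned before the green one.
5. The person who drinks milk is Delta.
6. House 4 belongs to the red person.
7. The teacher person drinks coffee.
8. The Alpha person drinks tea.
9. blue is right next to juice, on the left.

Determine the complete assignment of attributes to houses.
Solution:

House | Team | Profession | Color | Drink
-----------------------------------------
  1   | Delta | doctor | blue | milk
  2   | Gamma | lawyer | white | juice
  3   | Alpha | engineer | green | tea
  4   | Beta | teacher | red | coffee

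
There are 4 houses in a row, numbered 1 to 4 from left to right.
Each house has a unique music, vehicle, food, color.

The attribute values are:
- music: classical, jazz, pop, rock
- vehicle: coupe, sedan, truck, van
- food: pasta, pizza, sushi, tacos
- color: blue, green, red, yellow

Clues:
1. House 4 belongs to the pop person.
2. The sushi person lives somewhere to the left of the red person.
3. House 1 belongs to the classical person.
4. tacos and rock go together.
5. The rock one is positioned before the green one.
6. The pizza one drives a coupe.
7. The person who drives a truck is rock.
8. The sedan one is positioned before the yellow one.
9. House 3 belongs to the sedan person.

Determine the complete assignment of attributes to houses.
Solution:

House | Music | Vehicle | Food | Color
--------------------------------------
  1   | classical | van | sushi | blue
  2   | rock | truck | tacos | red
  3   | jazz | sedan | pasta | green
  4   | pop | coupe | pizza | yellow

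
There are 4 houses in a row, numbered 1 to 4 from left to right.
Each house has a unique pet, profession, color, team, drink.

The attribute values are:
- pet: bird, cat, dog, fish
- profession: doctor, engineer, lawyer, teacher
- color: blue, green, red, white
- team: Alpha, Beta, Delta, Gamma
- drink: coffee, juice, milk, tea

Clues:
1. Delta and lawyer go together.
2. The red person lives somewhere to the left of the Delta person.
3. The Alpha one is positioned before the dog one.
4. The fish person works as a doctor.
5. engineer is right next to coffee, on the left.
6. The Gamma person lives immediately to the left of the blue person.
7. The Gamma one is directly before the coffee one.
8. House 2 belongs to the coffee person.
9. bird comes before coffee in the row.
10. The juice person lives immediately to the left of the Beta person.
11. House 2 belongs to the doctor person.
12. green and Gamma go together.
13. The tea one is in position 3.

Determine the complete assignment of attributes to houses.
Solution:

House | Pet | Profession | Color | Team | Drink
-----------------------------------------------
  1   | bird | engineer | green | Gamma | juice
  2   | fish | doctor | blue | Beta | coffee
  3   | cat | teacher | red | Alpha | tea
  4   | dog | lawyer | white | Delta | milk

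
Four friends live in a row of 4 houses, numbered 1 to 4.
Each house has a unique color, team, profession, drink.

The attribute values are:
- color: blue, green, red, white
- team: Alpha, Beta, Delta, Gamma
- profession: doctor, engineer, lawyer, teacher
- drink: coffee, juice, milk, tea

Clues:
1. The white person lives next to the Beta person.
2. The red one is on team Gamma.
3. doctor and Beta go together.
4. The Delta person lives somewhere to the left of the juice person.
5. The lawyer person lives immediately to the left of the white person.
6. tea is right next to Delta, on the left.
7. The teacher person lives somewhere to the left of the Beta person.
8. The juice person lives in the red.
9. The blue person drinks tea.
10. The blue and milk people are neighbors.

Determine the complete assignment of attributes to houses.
Solution:

House | Color | Team | Profession | Drink
-----------------------------------------
  1   | blue | Alpha | lawyer | tea
  2   | white | Delta | teacher | milk
  3   | green | Beta | doctor | coffee
  4   | red | Gamma | engineer | juice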